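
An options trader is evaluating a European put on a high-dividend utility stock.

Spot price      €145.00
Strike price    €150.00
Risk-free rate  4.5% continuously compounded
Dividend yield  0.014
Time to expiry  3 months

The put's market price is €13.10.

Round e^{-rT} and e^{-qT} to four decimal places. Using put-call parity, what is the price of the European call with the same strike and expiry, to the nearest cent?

€9.27

e^(−qT) = e^(−0.014·0.25) = 0.9965;  e^(−rT) = e^(−0.045·0.25) = 0.9888
Put-call parity: C − P = S·e^(−qT) − K·e^(−rT) = 145·0.9965 − 150·0.9888 = 144.4925 − 148.3200 = -3.8275
C = P + (C − P) = 13.10 + (-3.8275) = 9.2725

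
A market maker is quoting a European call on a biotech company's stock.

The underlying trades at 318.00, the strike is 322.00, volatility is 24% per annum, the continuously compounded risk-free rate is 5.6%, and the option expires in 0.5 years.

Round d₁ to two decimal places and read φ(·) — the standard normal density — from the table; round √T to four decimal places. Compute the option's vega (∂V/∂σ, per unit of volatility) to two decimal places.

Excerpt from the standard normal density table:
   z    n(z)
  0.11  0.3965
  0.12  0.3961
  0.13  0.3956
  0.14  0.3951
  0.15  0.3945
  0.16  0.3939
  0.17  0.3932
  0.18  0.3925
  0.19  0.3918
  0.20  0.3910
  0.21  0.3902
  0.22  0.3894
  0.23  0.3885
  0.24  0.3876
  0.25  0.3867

σ√T = 0.24 × 0.7071 = 0.1697
d₁ = [ln(318/322) + (0.056 + ½·0.24²)·0.5] / (σ√T) = (-0.0125 + 0.0424) / 0.1697 = 0.1762 ⇒ 0.18
√T = √0.5 = 0.7071
φ(d₁) = φ(0.18) = 0.3925
vega = S·φ(d₁)·√T = 318·0.3925·0.7071 = 88.2567

88.26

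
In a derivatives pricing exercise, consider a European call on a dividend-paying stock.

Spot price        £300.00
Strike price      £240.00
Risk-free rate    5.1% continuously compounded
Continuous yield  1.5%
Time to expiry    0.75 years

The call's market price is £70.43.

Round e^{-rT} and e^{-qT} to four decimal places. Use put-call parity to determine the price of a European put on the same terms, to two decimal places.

£4.79

e^(−qT) = e^(−0.015·0.75) = 0.9888;  e^(−rT) = e^(−0.051·0.75) = 0.9625
Put-call parity: C − P = S·e^(−qT) − K·e^(−rT) = 300·0.9888 − 240·0.9625 = 296.6400 − 231.0000 = 65.6400
P = C − (C − P) = 70.43 − (65.6400) = 4.7900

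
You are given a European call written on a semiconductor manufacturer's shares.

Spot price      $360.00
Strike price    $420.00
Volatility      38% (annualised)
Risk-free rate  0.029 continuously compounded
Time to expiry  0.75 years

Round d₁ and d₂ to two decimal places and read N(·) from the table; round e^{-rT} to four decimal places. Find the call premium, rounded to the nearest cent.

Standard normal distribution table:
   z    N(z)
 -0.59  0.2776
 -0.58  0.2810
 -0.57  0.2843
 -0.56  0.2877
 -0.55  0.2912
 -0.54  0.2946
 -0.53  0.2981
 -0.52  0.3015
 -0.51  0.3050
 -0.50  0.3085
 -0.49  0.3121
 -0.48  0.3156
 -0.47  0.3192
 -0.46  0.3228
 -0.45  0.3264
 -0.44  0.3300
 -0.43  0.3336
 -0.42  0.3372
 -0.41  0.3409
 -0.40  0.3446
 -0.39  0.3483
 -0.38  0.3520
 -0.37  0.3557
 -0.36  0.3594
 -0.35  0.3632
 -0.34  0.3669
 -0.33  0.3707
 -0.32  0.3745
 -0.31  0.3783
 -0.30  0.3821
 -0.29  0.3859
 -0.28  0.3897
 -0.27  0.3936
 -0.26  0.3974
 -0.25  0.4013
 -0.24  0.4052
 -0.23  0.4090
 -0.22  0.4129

$29.03

T = 0.75;  σ√T = 0.3291
d₁ = [ln(360/420) + (0.029 + 0.38²/2)·0.75] / 0.3291 = [-0.1542 + 0.0759] / 0.3291 = -0.2378 → -0.24
d₂ = d₁ − σ√T = -0.2378 − 0.3291 = -0.5669 → -0.57
e^(−rT) = e^(−0.029·0.75) = 0.9785
N(d₁) = N(-0.24) = 0.4052;  N(d₂) = N(-0.57) = 0.2843
C = 360·0.4052 − 420·0.9785·0.2843 = 145.8720 − 116.8388 = 29.0332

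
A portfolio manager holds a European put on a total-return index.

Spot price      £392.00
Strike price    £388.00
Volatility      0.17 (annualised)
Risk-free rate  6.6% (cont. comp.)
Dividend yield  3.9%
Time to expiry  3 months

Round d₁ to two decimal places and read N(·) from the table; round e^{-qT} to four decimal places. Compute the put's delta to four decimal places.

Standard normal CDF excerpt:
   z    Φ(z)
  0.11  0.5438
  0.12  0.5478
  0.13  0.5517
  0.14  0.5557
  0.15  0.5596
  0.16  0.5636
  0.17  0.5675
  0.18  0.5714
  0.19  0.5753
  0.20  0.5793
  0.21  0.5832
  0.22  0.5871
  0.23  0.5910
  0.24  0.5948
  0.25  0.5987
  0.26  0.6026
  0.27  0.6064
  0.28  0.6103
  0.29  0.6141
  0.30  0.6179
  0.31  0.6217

T = 0.25;  σ√T = 0.0850
d₁ = [ln(392/388) + (0.066 − 0.039 + 0.17²/2)·0.25] / 0.0850 = [0.0103 + 0.0104] / 0.0850 = 0.2426 which rounds to 0.24
N(d₁) = N(0.24) = 0.5948
Δ_put = e^(−qT)·(N(d₁) − 1) = 0.9903·(0.5948 − 1) = -0.4013

-0.4013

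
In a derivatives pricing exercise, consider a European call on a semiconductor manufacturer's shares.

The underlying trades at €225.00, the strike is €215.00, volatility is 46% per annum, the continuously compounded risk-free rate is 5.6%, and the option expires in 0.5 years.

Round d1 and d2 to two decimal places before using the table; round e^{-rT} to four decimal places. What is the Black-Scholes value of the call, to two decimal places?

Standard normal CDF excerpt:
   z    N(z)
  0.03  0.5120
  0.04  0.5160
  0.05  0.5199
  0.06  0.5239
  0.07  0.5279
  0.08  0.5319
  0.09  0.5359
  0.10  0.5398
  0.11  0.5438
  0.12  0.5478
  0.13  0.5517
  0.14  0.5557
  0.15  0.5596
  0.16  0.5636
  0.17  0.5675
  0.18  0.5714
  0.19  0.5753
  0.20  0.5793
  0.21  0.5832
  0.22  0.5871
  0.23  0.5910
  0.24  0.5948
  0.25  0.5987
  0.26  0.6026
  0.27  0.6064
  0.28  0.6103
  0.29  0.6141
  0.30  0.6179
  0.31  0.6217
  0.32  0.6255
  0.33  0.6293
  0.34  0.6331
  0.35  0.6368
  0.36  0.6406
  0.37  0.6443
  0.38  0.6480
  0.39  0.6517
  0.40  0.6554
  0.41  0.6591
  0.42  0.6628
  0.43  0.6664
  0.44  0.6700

€37.10

σ√T = 0.46·√0.5 = 0.3253
d₁ = [ln(225/215) + (0.056 + 0.46²/2)·0.5] / 0.3253 = [0.0455 + 0.0809] / 0.3253 = 0.3885 which rounds to 0.39
d₂ = d₁ − σ√T = 0.3885 − 0.3253 = 0.0632 which rounds to 0.06
exp(−rT) = exp(−0.056·0.5) = 0.9724
N(d₁) = N(0.39) = 0.6517;  N(d₂) = N(0.06) = 0.5239
C = 225·0.6517 − 215·0.9724·0.5239 = 146.6325 − 109.5297 = 37.1028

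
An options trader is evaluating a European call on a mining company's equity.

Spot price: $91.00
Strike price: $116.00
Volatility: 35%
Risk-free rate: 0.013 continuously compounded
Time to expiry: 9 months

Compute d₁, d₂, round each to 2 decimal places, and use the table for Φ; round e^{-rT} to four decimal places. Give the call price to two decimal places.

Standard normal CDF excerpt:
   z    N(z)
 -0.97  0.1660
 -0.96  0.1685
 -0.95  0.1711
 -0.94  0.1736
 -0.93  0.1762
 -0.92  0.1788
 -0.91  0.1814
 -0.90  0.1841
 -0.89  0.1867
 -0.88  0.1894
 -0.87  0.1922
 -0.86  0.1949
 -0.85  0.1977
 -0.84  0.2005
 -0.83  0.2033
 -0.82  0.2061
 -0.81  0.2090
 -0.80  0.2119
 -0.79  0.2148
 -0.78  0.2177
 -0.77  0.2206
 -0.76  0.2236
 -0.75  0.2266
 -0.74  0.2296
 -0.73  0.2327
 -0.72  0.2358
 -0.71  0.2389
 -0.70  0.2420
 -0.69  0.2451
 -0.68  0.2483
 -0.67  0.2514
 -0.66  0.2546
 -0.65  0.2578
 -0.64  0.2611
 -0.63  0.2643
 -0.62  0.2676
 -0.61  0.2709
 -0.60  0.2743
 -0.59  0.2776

$3.81

T = 0.75;  σ√T = 0.3031
d₁ = [ln(91/116) + (0.013 + ½·0.35²)·0.75] / (σ√T) = (-0.2427 + 0.0557) / 0.3031 = -0.6171 which rounds to -0.62
d₂ = -0.6171 − 0.3031 = -0.9202 which rounds to -0.92
exp(−rT) = exp(−0.013·0.75) = 0.9903
C = 91·N(-0.62) − 116·0.9903·N(-0.92) = 91·0.2676 − 116·0.9903·0.1788 = 24.3516 − 20.5396 = 3.8120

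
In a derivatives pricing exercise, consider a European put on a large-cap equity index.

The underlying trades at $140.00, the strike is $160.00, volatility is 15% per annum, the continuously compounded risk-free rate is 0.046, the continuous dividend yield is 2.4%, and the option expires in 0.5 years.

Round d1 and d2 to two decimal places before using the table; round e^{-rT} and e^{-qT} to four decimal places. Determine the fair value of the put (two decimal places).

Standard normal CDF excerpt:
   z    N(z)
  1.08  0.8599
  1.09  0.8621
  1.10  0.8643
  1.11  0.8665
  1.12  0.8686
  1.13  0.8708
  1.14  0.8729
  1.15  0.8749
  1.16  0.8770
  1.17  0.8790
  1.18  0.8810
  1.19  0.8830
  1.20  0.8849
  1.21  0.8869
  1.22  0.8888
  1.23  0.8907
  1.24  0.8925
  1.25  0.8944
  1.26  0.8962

T = 0.5;  σ√T = 0.1061
d₁ = [ln(140/160) + (0.046 − 0.024 + ½·0.15²)·0.5] / (σ√T) = (-0.1335 + 0.0166) / 0.1061 = -1.1022 ⇒ -1.10
d₂ = -1.1022 − 0.1061 = -1.2083 ⇒ -1.21
exp(−qT) = exp(−0.024·0.5) = 0.9881;  exp(−rT) = exp(−0.046·0.5) = 0.9773
P = 160·0.9773·N(1.21) − 140·0.9881·N(1.10) = 160·0.9773·0.8869 − 140·0.9881·0.8643 = 138.6828 − 119.5621 = 19.1207

$19.12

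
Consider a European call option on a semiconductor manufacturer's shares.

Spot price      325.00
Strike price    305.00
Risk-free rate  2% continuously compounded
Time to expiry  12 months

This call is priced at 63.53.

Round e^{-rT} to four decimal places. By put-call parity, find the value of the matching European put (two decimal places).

37.49

e^(−rT) = e^(−0.02·1) = 0.9802
Put-call parity: C − P = S − K·e^(−rT) = 325 − 305·0.9802 = 325 − 298.9610 = 26.0390
P = C − (C − P) = 63.53 − (26.0390) = 37.4910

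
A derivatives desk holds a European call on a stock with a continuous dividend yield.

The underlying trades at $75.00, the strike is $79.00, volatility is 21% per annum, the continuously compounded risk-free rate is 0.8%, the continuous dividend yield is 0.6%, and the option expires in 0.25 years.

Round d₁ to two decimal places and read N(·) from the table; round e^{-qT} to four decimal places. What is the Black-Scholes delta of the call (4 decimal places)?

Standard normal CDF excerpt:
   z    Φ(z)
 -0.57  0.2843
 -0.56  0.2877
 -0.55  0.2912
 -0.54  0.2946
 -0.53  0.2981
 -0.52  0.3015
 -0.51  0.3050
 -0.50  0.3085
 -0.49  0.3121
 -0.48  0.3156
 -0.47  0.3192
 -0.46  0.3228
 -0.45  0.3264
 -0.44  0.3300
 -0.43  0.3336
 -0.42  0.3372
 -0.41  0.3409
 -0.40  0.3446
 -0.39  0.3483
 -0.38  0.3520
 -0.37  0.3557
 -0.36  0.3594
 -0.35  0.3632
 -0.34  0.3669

T = 0.25;  σ√T = 0.1050
d₁ = [ln(75/79) + (0.008 − 0.006 + 0.21²/2)·0.25] / 0.1050 = [-0.0520 + 0.0060] / 0.1050 = -0.4376 ⇒ -0.44
N(d₁) = N(-0.44) = 0.3300
Δ_call = exp(−qT)·N(d₁) = 0.9985·0.3300 = 0.3295

0.3295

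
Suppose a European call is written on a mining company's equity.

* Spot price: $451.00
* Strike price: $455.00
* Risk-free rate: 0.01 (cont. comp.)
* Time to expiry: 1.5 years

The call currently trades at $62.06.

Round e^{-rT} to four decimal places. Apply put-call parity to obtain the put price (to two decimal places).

$59.28

exp(−rT) = exp(−0.01·1.5) = 0.9851
Put-call parity: C − P = S − K·e^(−rT) = 451 − 455·0.9851 = 451 − 448.2205 = 2.7795
P = C − (C − P) = 62.06 − (2.7795) = 59.2805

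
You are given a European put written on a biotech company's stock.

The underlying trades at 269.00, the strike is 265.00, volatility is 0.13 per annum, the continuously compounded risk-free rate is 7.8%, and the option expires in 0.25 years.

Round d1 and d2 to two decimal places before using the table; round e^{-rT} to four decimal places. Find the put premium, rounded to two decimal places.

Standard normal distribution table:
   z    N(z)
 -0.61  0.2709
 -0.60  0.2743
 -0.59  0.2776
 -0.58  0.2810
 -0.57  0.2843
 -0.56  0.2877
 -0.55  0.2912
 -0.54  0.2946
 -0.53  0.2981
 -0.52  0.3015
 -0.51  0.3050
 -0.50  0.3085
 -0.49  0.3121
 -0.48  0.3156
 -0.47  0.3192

2.78

σ√T = 0.13 × 0.5000 = 0.0650
ln(S/K) + (r + σ²/2)T = ln(269/265) + (0.078 + 0.13²/2)·0.25 = 0.0150 + 0.0216 = 0.0366
d₁ = 0.0366 / 0.0650 = 0.5630 → 0.56
d₂ = d₁ − σ√T = 0.5630 − 0.0650 = 0.4980 → 0.50
e^(−rT) = e^(−0.078·0.25) = 0.9807
N(−d₂) = N(-0.50) = 0.3085;  N(−d₁) = N(-0.56) = 0.2877
P = 265·0.9807·0.3085 − 269·0.2877 = 80.1747 − 77.3913 = 2.7834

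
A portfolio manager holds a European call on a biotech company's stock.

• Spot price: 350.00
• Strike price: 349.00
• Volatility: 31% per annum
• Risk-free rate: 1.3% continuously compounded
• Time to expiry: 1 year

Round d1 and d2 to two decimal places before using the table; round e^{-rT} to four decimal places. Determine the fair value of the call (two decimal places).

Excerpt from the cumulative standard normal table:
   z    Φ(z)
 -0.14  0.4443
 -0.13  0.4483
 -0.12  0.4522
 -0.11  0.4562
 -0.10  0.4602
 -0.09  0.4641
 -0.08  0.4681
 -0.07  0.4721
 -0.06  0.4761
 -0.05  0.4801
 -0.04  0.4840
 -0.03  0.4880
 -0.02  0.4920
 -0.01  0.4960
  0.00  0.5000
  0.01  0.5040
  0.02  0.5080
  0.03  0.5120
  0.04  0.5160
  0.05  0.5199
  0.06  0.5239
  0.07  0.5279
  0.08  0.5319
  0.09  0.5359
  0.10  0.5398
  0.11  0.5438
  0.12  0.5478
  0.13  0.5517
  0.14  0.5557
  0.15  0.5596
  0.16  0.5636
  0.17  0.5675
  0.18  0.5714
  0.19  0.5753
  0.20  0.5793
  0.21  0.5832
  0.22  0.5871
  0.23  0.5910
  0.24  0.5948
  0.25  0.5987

45.58

T = 1;  σ√T = 0.3100
ln(S/K) + (r + σ²/2)T = ln(350/349) + (0.013 + 0.31²/2)·1 = 0.0029 + 0.0611 = 0.0639
d₁ = 0.0639 / 0.3100 = 0.2062 → 0.21
d₂ = d₁ − σ√T = 0.2062 − 0.3100 = -0.1038 → -0.10
exp(−rT) = exp(−0.013·1) = 0.9871
N(d₁) = N(0.21) = 0.5832;  N(d₂) = N(-0.10) = 0.4602
C = 350·0.5832 − 349·0.9871·0.4602 = 204.1200 − 158.5379 = 45.5821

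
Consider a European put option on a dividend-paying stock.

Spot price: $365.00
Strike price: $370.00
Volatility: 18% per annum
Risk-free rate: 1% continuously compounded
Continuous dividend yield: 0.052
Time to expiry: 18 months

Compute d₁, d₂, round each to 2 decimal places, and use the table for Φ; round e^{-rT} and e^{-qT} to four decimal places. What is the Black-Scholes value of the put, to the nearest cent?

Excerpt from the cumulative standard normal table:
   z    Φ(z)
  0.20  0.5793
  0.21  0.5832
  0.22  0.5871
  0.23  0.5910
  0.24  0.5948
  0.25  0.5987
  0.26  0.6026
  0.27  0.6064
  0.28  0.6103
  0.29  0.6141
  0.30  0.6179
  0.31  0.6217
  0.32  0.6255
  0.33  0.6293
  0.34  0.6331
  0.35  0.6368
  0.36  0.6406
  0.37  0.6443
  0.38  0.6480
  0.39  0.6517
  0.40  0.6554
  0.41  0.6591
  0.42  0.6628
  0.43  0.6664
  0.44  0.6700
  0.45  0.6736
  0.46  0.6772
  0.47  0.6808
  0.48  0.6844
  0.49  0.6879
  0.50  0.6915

$46.01

σ√T = 0.18 × 1.2247 = 0.2205
d₁ = [ln(365/370) + (0.01 − 0.052 + ½·0.18²)·1.5] / (σ√T) = (-0.0136 − 0.0387) / 0.2205 = -0.2373 which rounds to -0.24
d₂ = -0.2373 − 0.2205 = -0.4577 which rounds to -0.46
exp(−qT) = exp(−0.052·1.5) = 0.9250;  exp(−rT) = exp(−0.01·1.5) = 0.9851
P = 370·0.9851·N(0.46) − 365·0.9250·N(0.24) = 370·0.9851·0.6772 − 365·0.9250·0.5948 = 246.8306 − 200.8193 = 46.0112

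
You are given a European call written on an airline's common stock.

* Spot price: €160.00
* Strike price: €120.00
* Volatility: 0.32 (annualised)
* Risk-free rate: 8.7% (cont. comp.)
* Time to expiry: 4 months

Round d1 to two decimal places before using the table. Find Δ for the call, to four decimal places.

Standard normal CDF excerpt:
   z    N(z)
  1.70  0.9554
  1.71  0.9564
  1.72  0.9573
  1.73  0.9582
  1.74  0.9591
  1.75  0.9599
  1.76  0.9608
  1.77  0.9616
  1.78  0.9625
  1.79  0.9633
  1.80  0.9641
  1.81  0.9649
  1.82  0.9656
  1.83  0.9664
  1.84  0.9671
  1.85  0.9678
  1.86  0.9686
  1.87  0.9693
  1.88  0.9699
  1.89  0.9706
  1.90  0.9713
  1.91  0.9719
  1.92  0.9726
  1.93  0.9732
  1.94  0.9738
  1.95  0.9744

σ√T = 0.32·√0.3333 = 0.1848
ln(S/K) + (r + σ²/2)T = ln(160/120) + (0.087 + 0.32²/2)·0.3333 = 0.2877 + 0.0461 = 0.3337
d₁ = 0.3337 / 0.1848 = 1.8065 which rounds to 1.81
N(d₁) = N(1.81) = 0.9649
Δ_call = N(d₁) = 0.9649

0.9649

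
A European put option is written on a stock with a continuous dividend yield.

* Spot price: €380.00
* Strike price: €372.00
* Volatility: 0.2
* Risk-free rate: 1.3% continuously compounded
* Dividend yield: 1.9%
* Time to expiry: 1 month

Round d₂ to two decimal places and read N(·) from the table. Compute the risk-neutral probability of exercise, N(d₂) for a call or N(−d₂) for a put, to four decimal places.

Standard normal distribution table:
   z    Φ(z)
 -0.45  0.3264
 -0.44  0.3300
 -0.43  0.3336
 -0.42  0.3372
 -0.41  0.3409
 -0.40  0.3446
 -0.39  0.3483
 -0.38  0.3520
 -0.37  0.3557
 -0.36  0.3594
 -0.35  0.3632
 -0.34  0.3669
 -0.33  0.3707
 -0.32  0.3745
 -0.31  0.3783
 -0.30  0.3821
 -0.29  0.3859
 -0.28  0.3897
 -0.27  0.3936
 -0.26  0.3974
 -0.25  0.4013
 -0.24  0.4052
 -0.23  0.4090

σ√T = 0.2 × 0.2887 = 0.0577
d₁ = [ln(380/372) + (0.013 − 0.019 + 0.2²/2)·0.08333] / 0.0577 = [0.0213 + 0.0012] / 0.0577 = 0.3887 ⇒ 0.39
d₂ = d₁ − σ√T = 0.3887 − 0.0577 = 0.3310 ⇒ 0.33
Pr(exercise) under Q = N(−d₂) = N(-0.33) = 0.3707

0.3707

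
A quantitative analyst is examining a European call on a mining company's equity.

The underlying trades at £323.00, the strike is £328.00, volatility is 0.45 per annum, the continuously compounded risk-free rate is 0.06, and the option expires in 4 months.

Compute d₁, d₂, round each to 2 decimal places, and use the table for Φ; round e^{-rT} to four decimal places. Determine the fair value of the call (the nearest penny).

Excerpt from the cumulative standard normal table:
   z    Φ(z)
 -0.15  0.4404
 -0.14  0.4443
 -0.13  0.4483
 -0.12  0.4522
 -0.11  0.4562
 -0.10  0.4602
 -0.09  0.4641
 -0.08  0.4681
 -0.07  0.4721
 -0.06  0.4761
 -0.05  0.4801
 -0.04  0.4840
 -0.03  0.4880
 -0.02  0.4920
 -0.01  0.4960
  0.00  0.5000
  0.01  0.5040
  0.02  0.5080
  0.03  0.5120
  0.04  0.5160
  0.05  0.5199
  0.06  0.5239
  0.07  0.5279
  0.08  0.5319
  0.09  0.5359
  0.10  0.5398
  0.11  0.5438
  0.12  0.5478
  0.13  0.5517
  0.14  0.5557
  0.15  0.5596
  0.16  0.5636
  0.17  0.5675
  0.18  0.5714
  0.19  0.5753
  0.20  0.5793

£34.08

T = 0.3333;  σ√T = 0.2598
d₁ = [ln(323/328) + (0.06 + 0.45²/2)·0.3333] / 0.2598 = [-0.0154 + 0.0537] / 0.2598 = 0.1478 → 0.15
d₂ = d₁ − σ√T = 0.1478 − 0.2598 = -0.1120 → -0.11
e^(−rT) = e^(−0.06·0.3333) = 0.9802
C = 323·N(0.15) − 328·0.9802·N(-0.11) = 323·0.5596 − 328·0.9802·0.4562 = 180.7508 − 146.6709 = 34.0799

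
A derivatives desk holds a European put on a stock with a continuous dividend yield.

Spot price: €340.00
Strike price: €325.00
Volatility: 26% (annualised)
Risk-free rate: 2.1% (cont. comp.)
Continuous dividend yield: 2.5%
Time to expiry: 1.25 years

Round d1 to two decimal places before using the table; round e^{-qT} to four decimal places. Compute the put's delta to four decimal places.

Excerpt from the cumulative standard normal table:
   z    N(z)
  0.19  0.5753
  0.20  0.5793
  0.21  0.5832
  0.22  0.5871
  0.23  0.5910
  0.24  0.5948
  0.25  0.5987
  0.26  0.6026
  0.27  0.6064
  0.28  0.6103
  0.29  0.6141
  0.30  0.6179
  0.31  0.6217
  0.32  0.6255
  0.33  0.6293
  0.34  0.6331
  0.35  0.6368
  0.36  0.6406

-0.3777

σ√T = 0.26 × 1.1180 = 0.2907
d₁ = [ln(340/325) + (0.021 − 0.025 + 0.26²/2)·1.25] / 0.2907 = [0.0451 + 0.0373] / 0.2907 = 0.2834 ⇒ 0.28
N(d₁) = N(0.28) = 0.6103
Δ_put = e^(−qT)·(N(d₁) − 1) = 0.9692·(0.6103 − 1) = -0.3777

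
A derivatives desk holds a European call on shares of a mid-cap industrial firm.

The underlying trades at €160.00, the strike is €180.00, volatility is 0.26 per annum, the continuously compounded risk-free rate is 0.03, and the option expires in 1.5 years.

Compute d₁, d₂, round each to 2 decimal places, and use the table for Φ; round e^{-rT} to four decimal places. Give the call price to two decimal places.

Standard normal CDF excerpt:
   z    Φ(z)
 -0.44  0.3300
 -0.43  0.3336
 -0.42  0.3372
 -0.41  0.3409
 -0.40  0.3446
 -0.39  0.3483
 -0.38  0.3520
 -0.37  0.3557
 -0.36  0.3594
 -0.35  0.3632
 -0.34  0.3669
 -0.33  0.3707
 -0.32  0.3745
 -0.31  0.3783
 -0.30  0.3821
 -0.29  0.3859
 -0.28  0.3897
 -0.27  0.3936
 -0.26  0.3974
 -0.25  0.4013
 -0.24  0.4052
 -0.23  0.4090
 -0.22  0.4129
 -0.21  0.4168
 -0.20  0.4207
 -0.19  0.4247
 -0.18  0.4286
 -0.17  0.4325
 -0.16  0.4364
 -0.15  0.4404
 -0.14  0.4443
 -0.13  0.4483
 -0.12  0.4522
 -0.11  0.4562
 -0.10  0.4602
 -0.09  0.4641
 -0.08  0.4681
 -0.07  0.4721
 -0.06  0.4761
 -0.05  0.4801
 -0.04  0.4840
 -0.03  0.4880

€15.60

σ√T = 0.26·√1.5 = 0.3184
ln(S/K) + (r + σ²/2)T = ln(160/180) + (0.03 + 0.26²/2)·1.5 = -0.1178 + 0.0957 = -0.0221
d₁ = -0.0221 / 0.3184 = -0.0693 which rounds to -0.07
d₂ = d₁ − σ√T = -0.0693 − 0.3184 = -0.3878 which rounds to -0.39
exp(−rT) = exp(−0.03·1.5) = 0.9560
C = 160·N(-0.07) − 180·0.9560·N(-0.39) = 160·0.4721 − 180·0.9560·0.3483 = 75.5360 − 59.9355 = 15.6005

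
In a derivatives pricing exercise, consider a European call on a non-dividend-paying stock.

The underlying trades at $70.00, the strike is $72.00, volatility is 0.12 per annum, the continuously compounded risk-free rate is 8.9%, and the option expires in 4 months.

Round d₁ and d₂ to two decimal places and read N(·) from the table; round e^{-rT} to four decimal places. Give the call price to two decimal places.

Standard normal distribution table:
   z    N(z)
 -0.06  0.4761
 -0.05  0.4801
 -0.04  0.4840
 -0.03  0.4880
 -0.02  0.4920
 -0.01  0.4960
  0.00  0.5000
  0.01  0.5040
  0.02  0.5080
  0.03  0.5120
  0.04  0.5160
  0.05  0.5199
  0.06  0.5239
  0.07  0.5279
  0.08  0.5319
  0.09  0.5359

σ√T = 0.12·√0.3333 = 0.0693
d₁ = [ln(70/72) + (0.089 + 0.12²/2)·0.3333] / 0.0693 = [-0.0282 + 0.0321] / 0.0693 = 0.0562 ⇒ 0.06
d₂ = d₁ − σ√T = 0.0562 − 0.0693 = -0.0131 ⇒ -0.01
e^(−rT) = e^(−0.089·0.3333) = 0.9708
C = 70·N(0.06) − 72·0.9708·N(-0.01) = 70·0.5239 − 72·0.9708·0.4960 = 36.6730 − 34.6692 = 2.0038

$2.00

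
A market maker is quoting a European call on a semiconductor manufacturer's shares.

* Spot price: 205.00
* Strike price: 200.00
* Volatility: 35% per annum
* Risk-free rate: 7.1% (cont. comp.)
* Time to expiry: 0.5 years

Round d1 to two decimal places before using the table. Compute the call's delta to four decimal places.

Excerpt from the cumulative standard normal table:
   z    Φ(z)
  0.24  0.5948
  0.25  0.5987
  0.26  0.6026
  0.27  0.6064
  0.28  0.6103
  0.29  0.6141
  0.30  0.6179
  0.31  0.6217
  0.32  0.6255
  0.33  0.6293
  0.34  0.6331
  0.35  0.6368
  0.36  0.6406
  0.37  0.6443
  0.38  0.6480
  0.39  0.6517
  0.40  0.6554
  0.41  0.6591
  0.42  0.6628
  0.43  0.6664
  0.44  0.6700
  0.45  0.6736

0.6443

σ√T = 0.35 × 0.7071 = 0.2475
d₁ = [ln(205/200) + (0.071 + 0.35²/2)·0.5] / 0.2475 = [0.0247 + 0.0661] / 0.2475 = 0.3670 → 0.37
N(d₁) = N(0.37) = 0.6443
Δ_call = N(d₁) = 0.6443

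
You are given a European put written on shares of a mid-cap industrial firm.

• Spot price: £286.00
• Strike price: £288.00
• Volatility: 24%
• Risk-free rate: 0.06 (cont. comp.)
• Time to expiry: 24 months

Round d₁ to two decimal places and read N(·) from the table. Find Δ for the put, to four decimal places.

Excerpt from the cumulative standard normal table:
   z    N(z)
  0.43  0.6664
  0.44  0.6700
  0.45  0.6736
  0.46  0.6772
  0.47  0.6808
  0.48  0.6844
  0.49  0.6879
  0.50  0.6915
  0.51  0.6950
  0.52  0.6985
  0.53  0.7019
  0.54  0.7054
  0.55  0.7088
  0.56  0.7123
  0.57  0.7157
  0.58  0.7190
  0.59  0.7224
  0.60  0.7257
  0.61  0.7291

-0.3085

T = 2;  σ√T = 0.3394
d₁ = [ln(286/288) + (0.06 + 0.24²/2)·2] / 0.3394 = [-0.0070 + 0.1776] / 0.3394 = 0.5027 which rounds to 0.50
N(d₁) = N(0.50) = 0.6915
Δ_put = N(d₁) − 1 = 0.6915 − 1 = -0.3085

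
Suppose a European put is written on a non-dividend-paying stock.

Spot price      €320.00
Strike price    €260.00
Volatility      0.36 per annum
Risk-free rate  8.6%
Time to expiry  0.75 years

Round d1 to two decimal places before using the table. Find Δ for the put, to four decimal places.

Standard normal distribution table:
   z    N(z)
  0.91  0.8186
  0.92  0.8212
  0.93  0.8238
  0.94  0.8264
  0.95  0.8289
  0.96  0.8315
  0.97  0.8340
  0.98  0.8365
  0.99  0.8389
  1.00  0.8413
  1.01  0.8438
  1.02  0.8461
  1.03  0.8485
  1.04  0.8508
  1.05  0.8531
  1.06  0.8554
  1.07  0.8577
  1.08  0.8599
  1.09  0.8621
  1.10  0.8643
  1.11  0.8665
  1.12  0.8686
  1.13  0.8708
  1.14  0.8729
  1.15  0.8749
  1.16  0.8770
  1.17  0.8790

-0.1515

T = 0.75;  σ√T = 0.3118
d₁ = [ln(320/260) + (0.086 + 0.36²/2)·0.75] / 0.3118 = [0.2076 + 0.1131] / 0.3118 = 1.0288 which rounds to 1.03
N(d₁) = N(1.03) = 0.8485
Δ_put = N(d₁) − 1 = 0.8485 − 1 = -0.1515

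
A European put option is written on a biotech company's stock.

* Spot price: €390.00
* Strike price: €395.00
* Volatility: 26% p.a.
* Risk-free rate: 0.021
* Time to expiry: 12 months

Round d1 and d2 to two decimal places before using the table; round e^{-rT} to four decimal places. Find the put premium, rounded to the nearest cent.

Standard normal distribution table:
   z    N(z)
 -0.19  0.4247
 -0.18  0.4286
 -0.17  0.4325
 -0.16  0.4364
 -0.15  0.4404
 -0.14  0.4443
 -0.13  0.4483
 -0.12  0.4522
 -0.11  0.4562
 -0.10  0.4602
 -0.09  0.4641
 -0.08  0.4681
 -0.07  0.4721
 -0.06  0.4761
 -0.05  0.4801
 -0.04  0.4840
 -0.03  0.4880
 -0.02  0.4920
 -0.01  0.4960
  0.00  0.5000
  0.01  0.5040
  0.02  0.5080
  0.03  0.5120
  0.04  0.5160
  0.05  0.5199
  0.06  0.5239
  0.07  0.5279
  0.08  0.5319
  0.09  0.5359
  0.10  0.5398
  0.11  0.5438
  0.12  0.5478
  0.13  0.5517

€38.59

T = 1;  σ√T = 0.2600
d₁ = [ln(390/395) + (0.021 + 0.26²/2)·1] / 0.2600 = [-0.0127 + 0.0548] / 0.2600 = 0.1618 ≈ 0.16
d₂ = d₁ − σ√T = 0.1618 − 0.2600 = -0.0982 ≈ -0.10
e^(−rT) = e^(−0.021·1) = 0.9792
N(−d₂) = N(0.10) = 0.5398;  N(−d₁) = N(-0.16) = 0.4364
P = 395·0.9792·0.5398 − 390·0.4364 = 208.7860 − 170.1960 = 38.5900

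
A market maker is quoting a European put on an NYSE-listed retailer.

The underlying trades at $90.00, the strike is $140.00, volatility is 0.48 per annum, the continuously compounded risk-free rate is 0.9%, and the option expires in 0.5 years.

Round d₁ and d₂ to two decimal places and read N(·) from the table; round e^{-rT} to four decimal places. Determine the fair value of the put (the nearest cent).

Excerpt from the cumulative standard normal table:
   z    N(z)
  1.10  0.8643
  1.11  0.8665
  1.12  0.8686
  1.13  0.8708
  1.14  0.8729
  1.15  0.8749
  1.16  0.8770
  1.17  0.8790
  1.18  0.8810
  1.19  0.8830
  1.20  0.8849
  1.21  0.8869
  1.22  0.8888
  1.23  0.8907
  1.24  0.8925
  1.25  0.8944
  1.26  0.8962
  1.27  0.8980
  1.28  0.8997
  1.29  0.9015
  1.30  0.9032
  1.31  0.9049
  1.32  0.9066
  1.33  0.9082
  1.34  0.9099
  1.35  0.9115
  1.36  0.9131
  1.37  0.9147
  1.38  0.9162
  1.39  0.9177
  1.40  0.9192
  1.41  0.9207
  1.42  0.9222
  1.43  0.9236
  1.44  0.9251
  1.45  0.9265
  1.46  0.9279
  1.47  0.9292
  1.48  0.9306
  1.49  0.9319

$51.15

T = 0.5;  σ√T = 0.3394
d₁ = [ln(90/140) + (0.009 + ½·0.48²)·0.5] / (σ√T) = (-0.4418 + 0.0621) / 0.3394 = -1.1188 ≈ -1.12
d₂ = -1.1188 − 0.3394 = -1.4582 ≈ -1.46
e^(−rT) = e^(−0.009·0.5) = 0.9955
P = 140·0.9955·N(1.46) − 90·N(1.12) = 140·0.9955·0.9279 − 90·0.8686 = 129.3214 − 78.1740 = 51.1474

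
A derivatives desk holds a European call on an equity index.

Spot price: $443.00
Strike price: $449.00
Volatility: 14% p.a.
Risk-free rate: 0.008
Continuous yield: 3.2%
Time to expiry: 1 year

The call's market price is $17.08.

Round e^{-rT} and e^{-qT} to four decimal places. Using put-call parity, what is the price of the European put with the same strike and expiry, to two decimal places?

e^(−qT) = e^(−0.032·1) = 0.9685;  e^(−rT) = e^(−0.008·1) = 0.9920
Put-call parity: C − P = S·e^(−qT) − K·e^(−rT) = 443·0.9685 − 449·0.9920 = 429.0455 − 445.4080 = -16.3625
P = C − (C − P) = 17.08 − (-16.3625) = 33.4425

$33.44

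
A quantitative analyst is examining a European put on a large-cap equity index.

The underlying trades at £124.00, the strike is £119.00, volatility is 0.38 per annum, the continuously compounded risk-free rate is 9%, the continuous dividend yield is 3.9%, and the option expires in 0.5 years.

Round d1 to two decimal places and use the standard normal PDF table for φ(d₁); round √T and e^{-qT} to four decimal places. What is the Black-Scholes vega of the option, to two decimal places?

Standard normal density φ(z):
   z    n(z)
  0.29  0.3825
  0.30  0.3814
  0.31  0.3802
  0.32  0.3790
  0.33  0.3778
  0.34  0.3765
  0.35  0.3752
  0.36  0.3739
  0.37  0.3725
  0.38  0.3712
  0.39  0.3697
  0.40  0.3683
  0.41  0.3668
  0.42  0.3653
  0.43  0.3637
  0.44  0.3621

σ√T = 0.38 × 0.7071 = 0.2687
d₁ = [ln(124/119) + (0.09 − 0.039 + 0.38²/2)·0.5] / 0.2687 = [0.0412 + 0.0616] / 0.2687 = 0.3824 which rounds to 0.38
√T = √0.5 = 0.7071
φ(d₁) = φ(0.38) = 0.3712
e^(−qT) = e^(−0.039·0.5) = 0.9807
vega = S·e^(−qT)·φ(d₁)·√T = 124·0.9807·0.3712·0.7071 = 31.9188
(The call has the same vega.)

31.92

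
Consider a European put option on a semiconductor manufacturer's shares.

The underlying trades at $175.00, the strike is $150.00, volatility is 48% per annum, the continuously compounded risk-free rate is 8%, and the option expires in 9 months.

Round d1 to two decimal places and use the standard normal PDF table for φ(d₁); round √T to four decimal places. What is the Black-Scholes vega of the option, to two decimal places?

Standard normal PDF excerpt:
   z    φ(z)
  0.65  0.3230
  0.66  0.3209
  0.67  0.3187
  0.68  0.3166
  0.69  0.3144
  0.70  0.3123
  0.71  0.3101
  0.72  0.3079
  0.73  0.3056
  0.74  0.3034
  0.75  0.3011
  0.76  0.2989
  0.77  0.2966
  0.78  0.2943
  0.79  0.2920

σ√T = 0.48·√0.75 = 0.4157
ln(S/K) + (r + σ²/2)T = ln(175/150) + (0.08 + 0.48²/2)·0.75 = 0.1542 + 0.1464 = 0.3006
d₁ = 0.3006 / 0.4157 = 0.7230 ≈ 0.72
√T = √0.75 = 0.8660
φ(d₁) = φ(0.72) = 0.3079
vega = S·φ(d₁)·√T = 175·0.3079·0.8660 = 46.6622
(Call and put vega coincide under Black-Scholes.)

46.66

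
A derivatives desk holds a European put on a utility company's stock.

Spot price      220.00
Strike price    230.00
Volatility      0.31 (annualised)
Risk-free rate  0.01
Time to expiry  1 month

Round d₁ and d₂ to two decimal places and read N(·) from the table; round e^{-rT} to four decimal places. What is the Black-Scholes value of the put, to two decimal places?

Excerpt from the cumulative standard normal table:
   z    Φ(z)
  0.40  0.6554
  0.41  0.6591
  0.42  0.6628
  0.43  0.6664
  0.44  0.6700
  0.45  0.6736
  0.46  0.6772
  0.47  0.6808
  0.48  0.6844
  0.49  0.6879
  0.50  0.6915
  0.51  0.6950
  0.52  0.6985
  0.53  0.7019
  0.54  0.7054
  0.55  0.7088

13.91

σ√T = 0.31·√0.08333 = 0.0895
ln(S/K) + (r + σ²/2)T = ln(220/230) + (0.01 + 0.31²/2)·0.08333 = -0.0445 + 0.0048 = -0.0396
d₁ = -0.0396 / 0.0895 = -0.4427 ⇒ -0.44
d₂ = d₁ − σ√T = -0.4427 − 0.0895 = -0.5322 ⇒ -0.53
e^(−rT) = e^(−0.01·0.08333) = 0.9992
N(−d₂) = N(0.53) = 0.7019;  N(−d₁) = N(0.44) = 0.6700
P = 230·0.9992·0.7019 − 220·0.6700 = 161.3079 − 147.4000 = 13.9079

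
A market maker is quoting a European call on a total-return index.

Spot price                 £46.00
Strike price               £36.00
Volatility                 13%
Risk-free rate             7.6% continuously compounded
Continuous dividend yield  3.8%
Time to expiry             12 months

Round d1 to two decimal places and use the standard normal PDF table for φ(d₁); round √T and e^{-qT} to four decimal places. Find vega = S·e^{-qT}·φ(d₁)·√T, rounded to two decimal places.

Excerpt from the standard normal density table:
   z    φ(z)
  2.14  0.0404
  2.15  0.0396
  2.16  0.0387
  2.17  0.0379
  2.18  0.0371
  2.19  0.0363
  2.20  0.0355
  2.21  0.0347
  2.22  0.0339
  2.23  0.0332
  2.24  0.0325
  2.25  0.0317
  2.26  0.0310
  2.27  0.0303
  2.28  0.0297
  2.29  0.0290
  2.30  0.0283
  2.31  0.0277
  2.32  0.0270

1.44

σ√T = 0.13·√1 = 0.1300
d₁ = [ln(46/36) + (0.076 − 0.038 + 0.13²/2)·1] / 0.1300 = [0.2451 + 0.0464] / 0.1300 = 2.2429 which rounds to 2.24
√T = √1 = 1.0000
φ(d₁) = φ(2.24) = 0.0325
exp(−qT) = exp(−0.038·1) = 0.9627
vega = S·exp(−qT)·φ(d₁)·√T = 46·0.9627·0.0325·1.0000 = 1.4392
(The put has the same vega.)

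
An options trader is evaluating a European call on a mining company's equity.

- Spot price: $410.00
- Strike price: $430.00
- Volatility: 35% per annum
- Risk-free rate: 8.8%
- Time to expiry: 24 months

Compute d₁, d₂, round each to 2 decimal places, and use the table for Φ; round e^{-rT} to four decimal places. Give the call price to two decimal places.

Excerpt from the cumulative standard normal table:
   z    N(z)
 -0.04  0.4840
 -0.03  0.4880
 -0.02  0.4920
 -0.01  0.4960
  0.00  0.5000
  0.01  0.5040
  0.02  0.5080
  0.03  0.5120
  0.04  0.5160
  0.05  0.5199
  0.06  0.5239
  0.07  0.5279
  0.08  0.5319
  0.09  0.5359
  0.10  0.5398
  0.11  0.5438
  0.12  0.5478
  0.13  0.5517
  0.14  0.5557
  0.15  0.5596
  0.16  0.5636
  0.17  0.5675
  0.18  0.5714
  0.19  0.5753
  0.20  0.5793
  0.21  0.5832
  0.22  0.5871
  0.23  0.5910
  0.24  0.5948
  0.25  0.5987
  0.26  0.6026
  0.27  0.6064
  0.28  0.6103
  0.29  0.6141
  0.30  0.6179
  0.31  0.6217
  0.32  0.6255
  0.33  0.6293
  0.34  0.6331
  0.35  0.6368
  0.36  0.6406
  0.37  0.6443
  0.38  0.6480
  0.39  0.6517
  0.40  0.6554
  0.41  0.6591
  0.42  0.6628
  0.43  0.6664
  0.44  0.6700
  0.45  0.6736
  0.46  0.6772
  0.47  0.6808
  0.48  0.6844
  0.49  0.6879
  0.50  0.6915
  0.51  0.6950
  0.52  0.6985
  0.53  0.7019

σ√T = 0.35·√2 = 0.4950
d₁ = [ln(410/430) + (0.088 + 0.35²/2)·2] / 0.4950 = [-0.0476 + 0.2985] / 0.4950 = 0.5068 ⇒ 0.51
d₂ = d₁ − σ√T = 0.5068 − 0.4950 = 0.0119 ⇒ 0.01
exp(−rT) = exp(−0.088·2) = 0.8386
C = 410·N(0.51) − 430·0.8386·N(0.01) = 410·0.6950 − 430·0.8386·0.5040 = 284.9500 − 181.7414 = 103.2086

$103.21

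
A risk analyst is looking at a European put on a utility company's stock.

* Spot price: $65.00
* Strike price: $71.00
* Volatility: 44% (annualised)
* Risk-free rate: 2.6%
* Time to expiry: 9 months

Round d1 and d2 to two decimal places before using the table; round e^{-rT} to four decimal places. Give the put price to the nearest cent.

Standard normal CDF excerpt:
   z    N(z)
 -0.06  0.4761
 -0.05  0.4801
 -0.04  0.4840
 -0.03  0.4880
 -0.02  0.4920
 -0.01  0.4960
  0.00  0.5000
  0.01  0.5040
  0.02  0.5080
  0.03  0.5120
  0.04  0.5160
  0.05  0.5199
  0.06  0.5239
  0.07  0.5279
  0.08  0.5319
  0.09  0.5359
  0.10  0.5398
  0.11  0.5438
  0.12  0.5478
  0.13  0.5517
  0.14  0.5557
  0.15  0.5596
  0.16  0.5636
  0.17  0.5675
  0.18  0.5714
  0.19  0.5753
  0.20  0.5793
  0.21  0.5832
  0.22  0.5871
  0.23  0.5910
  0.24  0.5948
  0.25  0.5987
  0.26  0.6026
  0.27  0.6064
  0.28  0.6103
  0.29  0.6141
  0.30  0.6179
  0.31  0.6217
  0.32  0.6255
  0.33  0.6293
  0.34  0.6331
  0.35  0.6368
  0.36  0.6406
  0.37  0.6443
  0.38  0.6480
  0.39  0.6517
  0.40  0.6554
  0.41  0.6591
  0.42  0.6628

$12.62

T = 0.75;  σ√T = 0.3811
d₁ = [ln(65/71) + (0.026 + ½·0.44²)·0.75] / (σ√T) = (-0.0883 + 0.0921) / 0.3811 = 0.0100 → 0.01
d₂ = 0.0100 − 0.3811 = -0.3711 → -0.37
exp(−rT) = exp(−0.026·0.75) = 0.9807
N(−d₂) = N(0.37) = 0.6443;  N(−d₁) = N(-0.01) = 0.4960
P = 71·0.9807·0.6443 − 65·0.4960 = 44.8624 − 32.2400 = 12.6224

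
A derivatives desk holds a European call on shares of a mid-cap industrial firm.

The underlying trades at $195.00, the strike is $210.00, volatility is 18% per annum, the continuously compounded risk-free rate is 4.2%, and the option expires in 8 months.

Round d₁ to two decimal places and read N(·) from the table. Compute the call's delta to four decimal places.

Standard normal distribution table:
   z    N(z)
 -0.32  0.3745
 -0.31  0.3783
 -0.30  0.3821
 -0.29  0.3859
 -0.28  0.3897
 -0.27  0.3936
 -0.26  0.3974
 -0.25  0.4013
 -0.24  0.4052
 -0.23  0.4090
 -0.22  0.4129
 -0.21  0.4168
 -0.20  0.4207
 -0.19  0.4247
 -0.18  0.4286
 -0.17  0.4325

0.4052

σ√T = 0.18·√0.6667 = 0.1470
d₁ = [ln(195/210) + (0.042 + 0.18²/2)·0.6667] / 0.1470 = [-0.0741 + 0.0388] / 0.1470 = -0.2402 which rounds to -0.24
N(d₁) = N(-0.24) = 0.4052
Δ_call = N(d₁) = 0.4052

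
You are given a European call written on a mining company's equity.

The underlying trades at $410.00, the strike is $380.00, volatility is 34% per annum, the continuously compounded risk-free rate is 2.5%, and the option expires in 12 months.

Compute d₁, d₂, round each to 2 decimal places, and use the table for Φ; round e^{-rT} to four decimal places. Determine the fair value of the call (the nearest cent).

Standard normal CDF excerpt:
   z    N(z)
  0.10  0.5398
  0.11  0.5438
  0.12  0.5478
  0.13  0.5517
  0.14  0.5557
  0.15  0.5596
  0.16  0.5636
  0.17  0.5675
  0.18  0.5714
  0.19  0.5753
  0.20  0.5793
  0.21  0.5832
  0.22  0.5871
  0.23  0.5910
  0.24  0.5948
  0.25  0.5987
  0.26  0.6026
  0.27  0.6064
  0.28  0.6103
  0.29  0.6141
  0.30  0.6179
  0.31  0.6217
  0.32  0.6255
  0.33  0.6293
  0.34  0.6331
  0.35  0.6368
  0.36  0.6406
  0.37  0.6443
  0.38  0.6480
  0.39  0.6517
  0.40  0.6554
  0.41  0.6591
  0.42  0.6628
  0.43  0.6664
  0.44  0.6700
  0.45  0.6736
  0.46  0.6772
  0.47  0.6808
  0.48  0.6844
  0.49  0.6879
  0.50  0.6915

T = 1;  σ√T = 0.3400
ln(S/K) + (r + σ²/2)T = ln(410/380) + (0.025 + 0.34²/2)·1 = 0.0760 + 0.0828 = 0.1588
d₁ = 0.1588 / 0.3400 = 0.4670 ⇒ 0.47
d₂ = d₁ − σ√T = 0.4670 − 0.3400 = 0.1270 ⇒ 0.13
exp(−rT) = exp(−0.025·1) = 0.9753
N(d₁) = N(0.47) = 0.6808;  N(d₂) = N(0.13) = 0.5517
C = 410·0.6808 − 380·0.9753·0.5517 = 279.1280 − 204.4677 = 74.6603

$74.66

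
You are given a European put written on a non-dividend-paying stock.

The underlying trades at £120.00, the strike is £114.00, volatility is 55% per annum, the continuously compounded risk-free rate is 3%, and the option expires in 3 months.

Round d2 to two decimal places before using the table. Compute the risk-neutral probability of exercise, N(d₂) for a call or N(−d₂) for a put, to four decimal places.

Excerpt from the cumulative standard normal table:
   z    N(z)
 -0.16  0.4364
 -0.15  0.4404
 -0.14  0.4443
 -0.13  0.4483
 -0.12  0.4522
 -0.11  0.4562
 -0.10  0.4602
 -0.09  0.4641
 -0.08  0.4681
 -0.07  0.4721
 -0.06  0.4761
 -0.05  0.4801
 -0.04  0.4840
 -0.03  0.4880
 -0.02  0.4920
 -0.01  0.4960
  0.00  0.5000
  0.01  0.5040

σ√T = 0.55 × 0.5000 = 0.2750
d₁ = [ln(120/114) + (0.03 + 0.55²/2)·0.25] / 0.2750 = [0.0513 + 0.0453] / 0.2750 = 0.3513 → 0.35
d₂ = d₁ − σ√T = 0.3513 − 0.2750 = 0.0763 → 0.08
Risk-neutral Pr[S_T < K] = N(−d₂) = N(-0.08) = 0.4681

0.4681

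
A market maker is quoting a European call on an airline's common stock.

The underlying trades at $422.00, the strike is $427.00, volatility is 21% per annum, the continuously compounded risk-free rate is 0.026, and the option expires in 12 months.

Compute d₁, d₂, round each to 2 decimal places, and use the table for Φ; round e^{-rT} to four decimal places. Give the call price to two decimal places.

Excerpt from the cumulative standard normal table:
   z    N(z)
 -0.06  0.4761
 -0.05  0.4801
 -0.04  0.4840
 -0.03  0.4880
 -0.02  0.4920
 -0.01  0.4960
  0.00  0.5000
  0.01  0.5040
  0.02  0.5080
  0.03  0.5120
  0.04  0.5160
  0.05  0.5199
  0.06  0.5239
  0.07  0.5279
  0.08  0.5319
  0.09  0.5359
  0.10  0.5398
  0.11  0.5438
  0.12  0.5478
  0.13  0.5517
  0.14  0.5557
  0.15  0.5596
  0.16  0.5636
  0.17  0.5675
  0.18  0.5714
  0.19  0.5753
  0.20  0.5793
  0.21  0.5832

σ√T = 0.21·√1 = 0.2100
d₁ = [ln(422/427) + (0.026 + 0.21²/2)·1] / 0.2100 = [-0.0118 + 0.0480] / 0.2100 = 0.1727 which rounds to 0.17
d₂ = d₁ − σ√T = 0.1727 − 0.2100 = -0.0373 which rounds to -0.04
e^(−rT) = e^(−0.026·1) = 0.9743
N(d₁) = N(0.17) = 0.5675;  N(d₂) = N(-0.04) = 0.4840
C = 422·0.5675 − 427·0.9743·0.4840 = 239.4850 − 201.3566 = 38.1284

$38.13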